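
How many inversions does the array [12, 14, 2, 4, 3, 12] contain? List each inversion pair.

Finding inversions in [12, 14, 2, 4, 3, 12]:

(0, 2): arr[0]=12 > arr[2]=2
(0, 3): arr[0]=12 > arr[3]=4
(0, 4): arr[0]=12 > arr[4]=3
(1, 2): arr[1]=14 > arr[2]=2
(1, 3): arr[1]=14 > arr[3]=4
(1, 4): arr[1]=14 > arr[4]=3
(1, 5): arr[1]=14 > arr[5]=12
(3, 4): arr[3]=4 > arr[4]=3

Total inversions: 8

The array has 8 inversion(s): (0,2), (0,3), (0,4), (1,2), (1,3), (1,4), (1,5), (3,4). Each pair (i,j) satisfies i < j and arr[i] > arr[j].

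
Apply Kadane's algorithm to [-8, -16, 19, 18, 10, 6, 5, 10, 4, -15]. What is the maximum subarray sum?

Using Kadane's algorithm on [-8, -16, 19, 18, 10, 6, 5, 10, 4, -15]:

Scanning through the array:
Position 1 (value -16): max_ending_here = -16, max_so_far = -8
Position 2 (value 19): max_ending_here = 19, max_so_far = 19
Position 3 (value 18): max_ending_here = 37, max_so_far = 37
Position 4 (value 10): max_ending_here = 47, max_so_far = 47
Position 5 (value 6): max_ending_here = 53, max_so_far = 53
Position 6 (value 5): max_ending_here = 58, max_so_far = 58
Position 7 (value 10): max_ending_here = 68, max_so_far = 68
Position 8 (value 4): max_ending_here = 72, max_so_far = 72
Position 9 (value -15): max_ending_here = 57, max_so_far = 72

Maximum subarray: [19, 18, 10, 6, 5, 10, 4]
Maximum sum: 72

The maximum subarray is [19, 18, 10, 6, 5, 10, 4] with sum 72. This subarray runs from index 2 to index 8.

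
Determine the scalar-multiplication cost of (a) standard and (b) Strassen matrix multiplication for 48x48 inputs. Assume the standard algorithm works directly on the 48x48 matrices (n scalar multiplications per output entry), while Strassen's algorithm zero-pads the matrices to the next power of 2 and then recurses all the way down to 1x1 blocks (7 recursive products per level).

Matrix multiplication for 48x48 matrices:

Strassen's algorithm requires power-of-2 dimensions. Pad 48x48 to 64x64 (next power of 2).

Standard algorithm: 48^3 = 110592 multiplications
Strassen's algorithm: 7^(log2(64)) = 7^6 = 117649 multiplications
Difference: 110592 - 117649 = -7057 (Strassen uses MORE here due to padding overhead — for small or just-over-power-of-2 n, padding can outweigh the per-level savings)

Standard: 110592 multiplications (48^3). Strassen: 117649 multiplications (7^6, after padding to 64x64). Strassen reduces 8 recursive multiplications to 7 at each level.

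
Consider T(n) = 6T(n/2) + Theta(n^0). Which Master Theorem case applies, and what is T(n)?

Master Theorem for T(n) = 6T(n/2) + O(n^0):

a = 6, b = 2, c = 0
log_b(a) = log_2(6) = 2.5850

Case 1: c = 0 < log_2(6) = 2.5850
T(n) = O(n^(log_2 6))

For T(n) = 6T(n/2) + O(n^0): log_2(6) = 2.5850. This is Case 1 of the Master Theorem (c < log_b(a), work dominated by leaves), giving O(n^(log_2 6)).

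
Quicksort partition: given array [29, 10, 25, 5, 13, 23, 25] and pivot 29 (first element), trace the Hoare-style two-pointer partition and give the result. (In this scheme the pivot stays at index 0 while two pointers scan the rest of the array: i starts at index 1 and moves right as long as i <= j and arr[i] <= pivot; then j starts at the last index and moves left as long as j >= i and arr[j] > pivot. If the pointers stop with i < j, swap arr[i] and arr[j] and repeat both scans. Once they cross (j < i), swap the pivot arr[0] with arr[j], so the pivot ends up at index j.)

Hoare-style two-pointer partition with pivot = 29:

Initial array: [29, 10, 25, 5, 13, 23, 25]

Pointers start at i = 1, j = 6.
i ends at 7, j ends at 6: the pointers have crossed (j < i), so scanning stops.

Swap pivot arr[0] with arr[6] to place pivot at position 6: [25, 10, 25, 5, 13, 23, 29]
Pivot position: 6

After partitioning with pivot 29, the array becomes [25, 10, 25, 5, 13, 23, 29]. The pivot is placed at index 6. All elements to the left of the pivot are <= 29, and all elements to the right are > 29.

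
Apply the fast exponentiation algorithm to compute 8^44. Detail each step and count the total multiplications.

Computing 8^44 by squaring (build up from 8^1; each line after the first costs one multiplication):

8^1 = 8
8^2 = (8^1)^2 = 8^2 = 64
8^4 = (8^2)^2 = 64^2 = 4096
8^5 = 8 * 8^4 = 8 * 4096 = 32768
8^10 = (8^5)^2 = 32768^2 = 1073741824
8^11 = 8 * 8^10 = 8 * 1073741824 = 8589934592
8^22 = (8^11)^2 = 8589934592^2 = 73786976294838206464
8^44 = (8^22)^2 = 73786976294838206464^2 = 5444517870735015415413993718908291383296

Result: 5444517870735015415413993718908291383296
Multiplications needed: 7 (7 lines after 8^1)

8^44 = 5444517870735015415413993718908291383296. Using exponentiation by squaring, this requires 7 multiplications. The key idea: if the exponent is even, square the half-power; if odd, multiply by the base once.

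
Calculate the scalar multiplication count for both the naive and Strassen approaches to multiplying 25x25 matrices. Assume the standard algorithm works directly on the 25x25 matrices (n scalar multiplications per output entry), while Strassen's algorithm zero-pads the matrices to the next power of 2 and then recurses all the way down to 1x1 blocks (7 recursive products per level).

Matrix multiplication for 25x25 matrices:

Strassen's algorithm requires power-of-2 dimensions. Pad 25x25 to 32x32 (next power of 2).

Standard algorithm: 25^3 = 15625 multiplications
Strassen's algorithm: 7^(log2(32)) = 7^5 = 16807 multiplications
Difference: 15625 - 16807 = -1182 (Strassen uses MORE here due to padding overhead — for small or just-over-power-of-2 n, padding can outweigh the per-level savings)

Standard: 15625 multiplications (25^3). Strassen: 16807 multiplications (7^5, after padding to 32x32). Strassen reduces 8 recursive multiplications to 7 at each level.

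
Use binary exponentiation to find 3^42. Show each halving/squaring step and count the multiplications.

Computing 3^42 by squaring (build up from 3^1; each line after the first costs one multiplication):

3^1 = 3
3^2 = (3^1)^2 = 3^2 = 9
3^4 = (3^2)^2 = 9^2 = 81
3^5 = 3 * 3^4 = 3 * 81 = 243
3^10 = (3^5)^2 = 243^2 = 59049
3^20 = (3^10)^2 = 59049^2 = 3486784401
3^21 = 3 * 3^20 = 3 * 3486784401 = 10460353203
3^42 = (3^21)^2 = 10460353203^2 = 109418989131512359209

Result: 109418989131512359209
Multiplications needed: 7 (7 lines after 3^1)

3^42 = 109418989131512359209. Using exponentiation by squaring, this requires 7 multiplications. The key idea: if the exponent is even, square the half-power; if odd, multiply by the base once.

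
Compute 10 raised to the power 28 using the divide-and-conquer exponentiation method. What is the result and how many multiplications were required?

Computing 10^28 by squaring (build up from 10^1; each line after the first costs one multiplication):

10^1 = 10
10^2 = (10^1)^2 = 10^2 = 100
10^3 = 10 * 10^2 = 10 * 100 = 1000
10^6 = (10^3)^2 = 1000^2 = 1000000
10^7 = 10 * 10^6 = 10 * 1000000 = 10000000
10^14 = (10^7)^2 = 10000000^2 = 100000000000000
10^28 = (10^14)^2 = 100000000000000^2 = 10000000000000000000000000000

Result: 10000000000000000000000000000
Multiplications needed: 6 (6 lines after 10^1)

10^28 = 10000000000000000000000000000. Using exponentiation by squaring, this requires 6 multiplications. The key idea: if the exponent is even, square the half-power; if odd, multiply by the base once.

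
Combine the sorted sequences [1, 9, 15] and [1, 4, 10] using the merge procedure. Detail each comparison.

Merging process:

Compare 1 vs 1: take 1 from left. Merged: [1]
Compare 9 vs 1: take 1 from right. Merged: [1, 1]
Compare 9 vs 4: take 4 from right. Merged: [1, 1, 4]
Compare 9 vs 10: take 9 from left. Merged: [1, 1, 4, 9]
Compare 15 vs 10: take 10 from right. Merged: [1, 1, 4, 9, 10]
Append remaining from left: [15]. Merged: [1, 1, 4, 9, 10, 15]

Final merged array: [1, 1, 4, 9, 10, 15]
Total comparisons: 5

The merged array is [1, 1, 4, 9, 10, 15], requiring 5 comparisons. The merge step runs in O(n) time where n is the total number of elements.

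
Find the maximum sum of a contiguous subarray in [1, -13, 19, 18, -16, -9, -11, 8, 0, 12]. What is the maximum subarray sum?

Using Kadane's algorithm on [1, -13, 19, 18, -16, -9, -11, 8, 0, 12]:

Scanning through the array:
Position 1 (value -13): max_ending_here = -12, max_so_far = 1
Position 2 (value 19): max_ending_here = 19, max_so_far = 19
Position 3 (value 18): max_ending_here = 37, max_so_far = 37
Position 4 (value -16): max_ending_here = 21, max_so_far = 37
Position 5 (value -9): max_ending_here = 12, max_so_far = 37
Position 6 (value -11): max_ending_here = 1, max_so_far = 37
Position 7 (value 8): max_ending_here = 9, max_so_far = 37
Position 8 (value 0): max_ending_here = 9, max_so_far = 37
Position 9 (value 12): max_ending_here = 21, max_so_far = 37

Maximum subarray: [19, 18]
Maximum sum: 37

The maximum subarray is [19, 18] with sum 37. This subarray runs from index 2 to index 3.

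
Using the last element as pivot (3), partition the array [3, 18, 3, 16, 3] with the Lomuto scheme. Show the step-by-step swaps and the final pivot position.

Lomuto partition with pivot = 3:

Initial array: [3, 18, 3, 16, 3]

arr[0]=3 <= 3: swap with position 0, array becomes [3, 18, 3, 16, 3]
arr[1]=18 > 3: no swap
arr[2]=3 <= 3: swap with position 1, array becomes [3, 3, 18, 16, 3]
arr[3]=16 > 3: no swap

Place pivot at position 2: [3, 3, 3, 16, 18]
Pivot position: 2

After partitioning with pivot 3, the array becomes [3, 3, 3, 16, 18]. The pivot is placed at index 2. All elements to the left of the pivot are <= 3, and all elements to the right are > 3.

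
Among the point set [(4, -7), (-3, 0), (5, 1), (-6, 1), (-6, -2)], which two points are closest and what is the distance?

Computing all pairwise distances among 5 points:

d((4, -7), (-3, 0)) = 9.8995
d((4, -7), (5, 1)) = 8.0623
d((4, -7), (-6, 1)) = 12.8062
d((4, -7), (-6, -2)) = 11.1803
d((-3, 0), (5, 1)) = 8.0623
d((-3, 0), (-6, 1)) = 3.1623
d((-3, 0), (-6, -2)) = 3.6056
d((5, 1), (-6, 1)) = 11.0
d((5, 1), (-6, -2)) = 11.4018
d((-6, 1), (-6, -2)) = 3.0 <-- minimum

Closest pair: (-6, 1) and (-6, -2) with distance 3.0

The closest pair is (-6, 1) and (-6, -2) with Euclidean distance 3.0. For 5 points, brute-force pairwise comparison is shown above. For large n, the divide-and-conquer algorithm (sort by x, recurse on halves, check the dividing strip) achieves O(n log n).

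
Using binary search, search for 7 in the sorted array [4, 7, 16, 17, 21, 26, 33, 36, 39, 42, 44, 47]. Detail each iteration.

Binary search for 7 in [4, 7, 16, 17, 21, 26, 33, 36, 39, 42, 44, 47]:

lo=0, hi=11, mid=5, arr[mid]=26 -> 26 > 7, search left half
lo=0, hi=4, mid=2, arr[mid]=16 -> 16 > 7, search left half
lo=0, hi=1, mid=0, arr[mid]=4 -> 4 < 7, search right half
lo=1, hi=1, mid=1, arr[mid]=7 -> Found target at index 1!

Binary search finds 7 at index 1 after 4 comparisons. The search repeatedly halves the search space by comparing with the middle element.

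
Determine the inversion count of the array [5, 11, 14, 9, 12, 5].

Finding inversions in [5, 11, 14, 9, 12, 5]:

(1, 3): arr[1]=11 > arr[3]=9
(1, 5): arr[1]=11 > arr[5]=5
(2, 3): arr[2]=14 > arr[3]=9
(2, 4): arr[2]=14 > arr[4]=12
(2, 5): arr[2]=14 > arr[5]=5
(3, 5): arr[3]=9 > arr[5]=5
(4, 5): arr[4]=12 > arr[5]=5

Total inversions: 7

The array has 7 inversion(s): (1,3), (1,5), (2,3), (2,4), (2,5), (3,5), (4,5). Each pair (i,j) satisfies i < j and arr[i] > arr[j].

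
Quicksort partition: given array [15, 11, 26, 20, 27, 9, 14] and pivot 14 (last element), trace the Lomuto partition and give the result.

Lomuto partition with pivot = 14:

Initial array: [15, 11, 26, 20, 27, 9, 14]

arr[0]=15 > 14: no swap
arr[1]=11 <= 14: swap with position 0, array becomes [11, 15, 26, 20, 27, 9, 14]
arr[2]=26 > 14: no swap
arr[3]=20 > 14: no swap
arr[4]=27 > 14: no swap
arr[5]=9 <= 14: swap with position 1, array becomes [11, 9, 26, 20, 27, 15, 14]

Place pivot at position 2: [11, 9, 14, 20, 27, 15, 26]
Pivot position: 2

After partitioning with pivot 14, the array becomes [11, 9, 14, 20, 27, 15, 26]. The pivot is placed at index 2. All elements to the left of the pivot are <= 14, and all elements to the right are > 14.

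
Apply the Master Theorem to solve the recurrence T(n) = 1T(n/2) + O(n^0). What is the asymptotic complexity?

Master Theorem for T(n) = 1T(n/2) + O(n^0):

a = 1, b = 2, c = 0
log_b(a) = log_2(1) = 0.0000

Case 2: c = 0 = log_2(1) = 0.0000
T(n) = O(n^0 log n) = O(log n)

For T(n) = 1T(n/2) + O(n^0): log_2(1) = 0.0000. This is Case 2 of the Master Theorem (c = log_b(a), equal work at all levels), giving O(log n).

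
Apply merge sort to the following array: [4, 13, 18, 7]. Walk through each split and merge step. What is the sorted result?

Merge sort trace:

Split: [4, 13, 18, 7] -> [4, 13] and [18, 7]
  Split: [4, 13] -> [4] and [13]
  Merge: [4] + [13] -> [4, 13]
  Split: [18, 7] -> [18] and [7]
  Merge: [18] + [7] -> [7, 18]
Merge: [4, 13] + [7, 18] -> [4, 7, 13, 18]

Final sorted array: [4, 7, 13, 18]

The merge sort proceeds by recursively splitting the array and merging sorted halves.
After all merges, the sorted array is [4, 7, 13, 18].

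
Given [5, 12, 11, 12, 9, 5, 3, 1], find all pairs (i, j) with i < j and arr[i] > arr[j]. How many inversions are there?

Finding inversions in [5, 12, 11, 12, 9, 5, 3, 1]:

(0, 6): arr[0]=5 > arr[6]=3
(0, 7): arr[0]=5 > arr[7]=1
(1, 2): arr[1]=12 > arr[2]=11
(1, 4): arr[1]=12 > arr[4]=9
(1, 5): arr[1]=12 > arr[5]=5
(1, 6): arr[1]=12 > arr[6]=3
(1, 7): arr[1]=12 > arr[7]=1
(2, 4): arr[2]=11 > arr[4]=9
(2, 5): arr[2]=11 > arr[5]=5
(2, 6): arr[2]=11 > arr[6]=3
(2, 7): arr[2]=11 > arr[7]=1
(3, 4): arr[3]=12 > arr[4]=9
(3, 5): arr[3]=12 > arr[5]=5
(3, 6): arr[3]=12 > arr[6]=3
(3, 7): arr[3]=12 > arr[7]=1
(4, 5): arr[4]=9 > arr[5]=5
(4, 6): arr[4]=9 > arr[6]=3
(4, 7): arr[4]=9 > arr[7]=1
(5, 6): arr[5]=5 > arr[6]=3
(5, 7): arr[5]=5 > arr[7]=1
(6, 7): arr[6]=3 > arr[7]=1

Total inversions: 21

The array has 21 inversion(s): (0,6), (0,7), (1,2), (1,4), (1,5), (1,6), (1,7), (2,4), (2,5), (2,6), (2,7), (3,4), (3,5), (3,6), (3,7), (4,5), (4,6), (4,7), (5,6), (5,7), (6,7). Each pair (i,j) satisfies i < j and arr[i] > arr[j].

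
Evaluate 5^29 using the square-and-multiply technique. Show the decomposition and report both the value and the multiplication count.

Computing 5^29 by squaring (build up from 5^1; each line after the first costs one multiplication):

5^1 = 5
5^2 = (5^1)^2 = 5^2 = 25
5^3 = 5 * 5^2 = 5 * 25 = 125
5^6 = (5^3)^2 = 125^2 = 15625
5^7 = 5 * 5^6 = 5 * 15625 = 78125
5^14 = (5^7)^2 = 78125^2 = 6103515625
5^28 = (5^14)^2 = 6103515625^2 = 37252902984619140625
5^29 = 5 * 5^28 = 5 * 37252902984619140625 = 186264514923095703125

Result: 186264514923095703125
Multiplications needed: 7 (7 lines after 5^1)

5^29 = 186264514923095703125. Using exponentiation by squaring, this requires 7 multiplications. The key idea: if the exponent is even, square the half-power; if odd, multiply by the base once.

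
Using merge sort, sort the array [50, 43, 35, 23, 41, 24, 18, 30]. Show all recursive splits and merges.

Merge sort trace:

Split: [50, 43, 35, 23, 41, 24, 18, 30] -> [50, 43, 35, 23] and [41, 24, 18, 30]
  Split: [50, 43, 35, 23] -> [50, 43] and [35, 23]
    Split: [50, 43] -> [50] and [43]
    Merge: [50] + [43] -> [43, 50]
    Split: [35, 23] -> [35] and [23]
    Merge: [35] + [23] -> [23, 35]
  Merge: [43, 50] + [23, 35] -> [23, 35, 43, 50]
  Split: [41, 24, 18, 30] -> [41, 24] and [18, 30]
    Split: [41, 24] -> [41] and [24]
    Merge: [41] + [24] -> [24, 41]
    Split: [18, 30] -> [18] and [30]
    Merge: [18] + [30] -> [18, 30]
  Merge: [24, 41] + [18, 30] -> [18, 24, 30, 41]
Merge: [23, 35, 43, 50] + [18, 24, 30, 41] -> [18, 23, 24, 30, 35, 41, 43, 50]

Final sorted array: [18, 23, 24, 30, 35, 41, 43, 50]

The merge sort proceeds by recursively splitting the array and merging sorted halves.
After all merges, the sorted array is [18, 23, 24, 30, 35, 41, 43, 50].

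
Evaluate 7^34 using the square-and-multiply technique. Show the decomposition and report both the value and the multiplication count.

Computing 7^34 by squaring (build up from 7^1; each line after the first costs one multiplication):

7^1 = 7
7^2 = (7^1)^2 = 7^2 = 49
7^4 = (7^2)^2 = 49^2 = 2401
7^8 = (7^4)^2 = 2401^2 = 5764801
7^16 = (7^8)^2 = 5764801^2 = 33232930569601
7^17 = 7 * 7^16 = 7 * 33232930569601 = 232630513987207
7^34 = (7^17)^2 = 232630513987207^2 = 54116956037952111668959660849

Result: 54116956037952111668959660849
Multiplications needed: 6 (6 lines after 7^1)

7^34 = 54116956037952111668959660849. Using exponentiation by squaring, this requires 6 multiplications. The key idea: if the exponent is even, square the half-power; if odd, multiply by the base once.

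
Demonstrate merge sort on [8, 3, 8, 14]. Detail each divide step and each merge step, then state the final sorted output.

Merge sort trace:

Split: [8, 3, 8, 14] -> [8, 3] and [8, 14]
  Split: [8, 3] -> [8] and [3]
  Merge: [8] + [3] -> [3, 8]
  Split: [8, 14] -> [8] and [14]
  Merge: [8] + [14] -> [8, 14]
Merge: [3, 8] + [8, 14] -> [3, 8, 8, 14]

Final sorted array: [3, 8, 8, 14]

The merge sort proceeds by recursively splitting the array and merging sorted halves.
After all merges, the sorted array is [3, 8, 8, 14].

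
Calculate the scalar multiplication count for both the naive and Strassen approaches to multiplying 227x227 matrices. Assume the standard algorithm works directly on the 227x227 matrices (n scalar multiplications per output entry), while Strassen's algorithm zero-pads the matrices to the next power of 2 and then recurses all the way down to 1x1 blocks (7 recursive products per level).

Matrix multiplication for 227x227 matrices:

Strassen's algorithm requires power-of-2 dimensions. Pad 227x227 to 256x256 (next power of 2).

Standard algorithm: 227^3 = 11697083 multiplications
Strassen's algorithm: 7^(log2(256)) = 7^8 = 5764801 multiplications
Savings: 11697083 - 5764801 = 5932282 multiplications

Standard: 11697083 multiplications (227^3). Strassen: 5764801 multiplications (7^8, after padding to 256x256). Strassen reduces 8 recursive multiplications to 7 at each level.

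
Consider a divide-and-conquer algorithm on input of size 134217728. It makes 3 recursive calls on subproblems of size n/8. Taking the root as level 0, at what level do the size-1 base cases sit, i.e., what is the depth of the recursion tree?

For divide and conquer with division factor 8:

Problem sizes at each level:
Level 0: 134217728
Level 1: 16777216
Level 2: 2097152
Level 3: 262144
Level 4: 32768
Level 5: 4096
Level 6: 512
Level 7: 64
Level 8: 8
Level 9: 1

The root is level 0 and the size-1 base case is level 9 (the tree spans levels 0 through 9, i.e. 10 levels counting the root), so the depth is the number of divisions: log_8(134217728) = 9

The recursion tree depth is log_8(134217728) = 9. At each level, the problem size is divided by 8, so it takes 9 divisions to reduce to a base case of size 1. The algorithm makes 3 recursive calls at each level.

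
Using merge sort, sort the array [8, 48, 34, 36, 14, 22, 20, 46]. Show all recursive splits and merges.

Merge sort trace:

Split: [8, 48, 34, 36, 14, 22, 20, 46] -> [8, 48, 34, 36] and [14, 22, 20, 46]
  Split: [8, 48, 34, 36] -> [8, 48] and [34, 36]
    Split: [8, 48] -> [8] and [48]
    Merge: [8] + [48] -> [8, 48]
    Split: [34, 36] -> [34] and [36]
    Merge: [34] + [36] -> [34, 36]
  Merge: [8, 48] + [34, 36] -> [8, 34, 36, 48]
  Split: [14, 22, 20, 46] -> [14, 22] and [20, 46]
    Split: [14, 22] -> [14] and [22]
    Merge: [14] + [22] -> [14, 22]
    Split: [20, 46] -> [20] and [46]
    Merge: [20] + [46] -> [20, 46]
  Merge: [14, 22] + [20, 46] -> [14, 20, 22, 46]
Merge: [8, 34, 36, 48] + [14, 20, 22, 46] -> [8, 14, 20, 22, 34, 36, 46, 48]

Final sorted array: [8, 14, 20, 22, 34, 36, 46, 48]

The merge sort proceeds by recursively splitting the array and merging sorted halves.
After all merges, the sorted array is [8, 14, 20, 22, 34, 36, 46, 48].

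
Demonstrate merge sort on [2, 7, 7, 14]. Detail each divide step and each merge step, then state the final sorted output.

Merge sort trace:

Split: [2, 7, 7, 14] -> [2, 7] and [7, 14]
  Split: [2, 7] -> [2] and [7]
  Merge: [2] + [7] -> [2, 7]
  Split: [7, 14] -> [7] and [14]
  Merge: [7] + [14] -> [7, 14]
Merge: [2, 7] + [7, 14] -> [2, 7, 7, 14]

Final sorted array: [2, 7, 7, 14]

The merge sort proceeds by recursively splitting the array and merging sorted halves.
After all merges, the sorted array is [2, 7, 7, 14].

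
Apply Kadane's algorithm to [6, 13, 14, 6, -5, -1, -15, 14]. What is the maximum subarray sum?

Using Kadane's algorithm on [6, 13, 14, 6, -5, -1, -15, 14]:

Scanning through the array:
Position 1 (value 13): max_ending_here = 19, max_so_far = 19
Position 2 (value 14): max_ending_here = 33, max_so_far = 33
Position 3 (value 6): max_ending_here = 39, max_so_far = 39
Position 4 (value -5): max_ending_here = 34, max_so_far = 39
Position 5 (value -1): max_ending_here = 33, max_so_far = 39
Position 6 (value -15): max_ending_here = 18, max_so_far = 39
Position 7 (value 14): max_ending_here = 32, max_so_far = 39

Maximum subarray: [6, 13, 14, 6]
Maximum sum: 39

The maximum subarray is [6, 13, 14, 6] with sum 39. This subarray runs from index 0 to index 3.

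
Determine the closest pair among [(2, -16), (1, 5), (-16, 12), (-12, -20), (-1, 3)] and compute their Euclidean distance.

Computing all pairwise distances among 5 points:

d((2, -16), (1, 5)) = 21.0238
d((2, -16), (-16, 12)) = 33.2866
d((2, -16), (-12, -20)) = 14.5602
d((2, -16), (-1, 3)) = 19.2354
d((1, 5), (-16, 12)) = 18.3848
d((1, 5), (-12, -20)) = 28.178
d((1, 5), (-1, 3)) = 2.8284 <-- minimum
d((-16, 12), (-12, -20)) = 32.249
d((-16, 12), (-1, 3)) = 17.4929
d((-12, -20), (-1, 3)) = 25.4951

Closest pair: (1, 5) and (-1, 3) with distance 2.8284

The closest pair is (1, 5) and (-1, 3) with Euclidean distance 2.8284. For 5 points, brute-force pairwise comparison is shown above. For large n, the divide-and-conquer algorithm (sort by x, recurse on halves, check the dividing strip) achieves O(n log n).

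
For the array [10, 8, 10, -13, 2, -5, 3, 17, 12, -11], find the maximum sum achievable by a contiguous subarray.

Using Kadane's algorithm on [10, 8, 10, -13, 2, -5, 3, 17, 12, -11]:

Scanning through the array:
Position 1 (value 8): max_ending_here = 18, max_so_far = 18
Position 2 (value 10): max_ending_here = 28, max_so_far = 28
Position 3 (value -13): max_ending_here = 15, max_so_far = 28
Position 4 (value 2): max_ending_here = 17, max_so_far = 28
Position 5 (value -5): max_ending_here = 12, max_so_far = 28
Position 6 (value 3): max_ending_here = 15, max_so_far = 28
Position 7 (value 17): max_ending_here = 32, max_so_far = 32
Position 8 (value 12): max_ending_here = 44, max_so_far = 44
Position 9 (value -11): max_ending_here = 33, max_so_far = 44

Maximum subarray: [10, 8, 10, -13, 2, -5, 3, 17, 12]
Maximum sum: 44

The maximum subarray is [10, 8, 10, -13, 2, -5, 3, 17, 12] with sum 44. This subarray runs from index 0 to index 8.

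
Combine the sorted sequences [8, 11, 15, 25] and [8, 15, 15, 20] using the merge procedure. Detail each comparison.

Merging process:

Compare 8 vs 8: take 8 from left. Merged: [8]
Compare 11 vs 8: take 8 from right. Merged: [8, 8]
Compare 11 vs 15: take 11 from left. Merged: [8, 8, 11]
Compare 15 vs 15: take 15 from left. Merged: [8, 8, 11, 15]
Compare 25 vs 15: take 15 from right. Merged: [8, 8, 11, 15, 15]
Compare 25 vs 15: take 15 from right. Merged: [8, 8, 11, 15, 15, 15]
Compare 25 vs 20: take 20 from right. Merged: [8, 8, 11, 15, 15, 15, 20]
Append remaining from left: [25]. Merged: [8, 8, 11, 15, 15, 15, 20, 25]

Final merged array: [8, 8, 11, 15, 15, 15, 20, 25]
Total comparisons: 7

The merged array is [8, 8, 11, 15, 15, 15, 20, 25], requiring 7 comparisons. The merge step runs in O(n) time where n is the total number of elements.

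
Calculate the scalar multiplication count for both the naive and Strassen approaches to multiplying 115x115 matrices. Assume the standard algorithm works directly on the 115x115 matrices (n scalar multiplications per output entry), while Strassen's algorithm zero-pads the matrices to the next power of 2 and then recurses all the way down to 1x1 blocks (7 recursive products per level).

Matrix multiplication for 115x115 matrices:

Strassen's algorithm requires power-of-2 dimensions. Pad 115x115 to 128x128 (next power of 2).

Standard algorithm: 115^3 = 1520875 multiplications
Strassen's algorithm: 7^(log2(128)) = 7^7 = 823543 multiplications
Savings: 1520875 - 823543 = 697332 multiplications

Standard: 1520875 multiplications (115^3). Strassen: 823543 multiplications (7^7, after padding to 128x128). Strassen reduces 8 recursive multiplications to 7 at each level.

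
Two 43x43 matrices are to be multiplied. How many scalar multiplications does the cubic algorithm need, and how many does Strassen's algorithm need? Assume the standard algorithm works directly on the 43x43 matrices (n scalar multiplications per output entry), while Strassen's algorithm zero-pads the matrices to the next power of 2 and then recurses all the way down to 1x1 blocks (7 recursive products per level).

Matrix multiplication for 43x43 matrices:

Strassen's algorithm requires power-of-2 dimensions. Pad 43x43 to 64x64 (next power of 2).

Standard algorithm: 43^3 = 79507 multiplications
Strassen's algorithm: 7^(log2(64)) = 7^6 = 117649 multiplications
Difference: 79507 - 117649 = -38142 (Strassen uses MORE here due to padding overhead — for small or just-over-power-of-2 n, padding can outweigh the per-level savings)

Standard: 79507 multiplications (43^3). Strassen: 117649 multiplications (7^6, after padding to 64x64). Strassen reduces 8 recursive multiplications to 7 at each level.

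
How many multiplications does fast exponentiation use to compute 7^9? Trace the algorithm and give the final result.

Computing 7^9 by squaring (build up from 7^1; each line after the first costs one multiplication):

7^1 = 7
7^2 = (7^1)^2 = 7^2 = 49
7^4 = (7^2)^2 = 49^2 = 2401
7^8 = (7^4)^2 = 2401^2 = 5764801
7^9 = 7 * 7^8 = 7 * 5764801 = 40353607

Result: 40353607
Multiplications needed: 4 (4 lines after 7^1)

7^9 = 40353607. Using exponentiation by squaring, this requires 4 multiplications. The key idea: if the exponent is even, square the half-power; if odd, multiply by the base once.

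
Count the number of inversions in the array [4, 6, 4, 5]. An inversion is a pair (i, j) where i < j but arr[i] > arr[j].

Finding inversions in [4, 6, 4, 5]:

(1, 2): arr[1]=6 > arr[2]=4
(1, 3): arr[1]=6 > arr[3]=5

Total inversions: 2

The array has 2 inversion(s): (1,2), (1,3). Each pair (i,j) satisfies i < j and arr[i] > arr[j].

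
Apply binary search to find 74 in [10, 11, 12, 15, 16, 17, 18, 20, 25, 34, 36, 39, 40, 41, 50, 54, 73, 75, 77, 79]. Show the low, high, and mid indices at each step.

Binary search for 74 in [10, 11, 12, 15, 16, 17, 18, 20, 25, 34, 36, 39, 40, 41, 50, 54, 73, 75, 77, 79]:

lo=0, hi=19, mid=9, arr[mid]=34 -> 34 < 74, search right half
lo=10, hi=19, mid=14, arr[mid]=50 -> 50 < 74, search right half
lo=15, hi=19, mid=17, arr[mid]=75 -> 75 > 74, search left half
lo=15, hi=16, mid=15, arr[mid]=54 -> 54 < 74, search right half
lo=16, hi=16, mid=16, arr[mid]=73 -> 73 < 74, search right half
lo=17 > hi=16, target 74 not found

Binary search determines that 74 is not in the array after 5 comparisons. The search space was exhausted without finding the target.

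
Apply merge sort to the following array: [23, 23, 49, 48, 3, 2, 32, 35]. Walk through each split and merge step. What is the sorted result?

Merge sort trace:

Split: [23, 23, 49, 48, 3, 2, 32, 35] -> [23, 23, 49, 48] and [3, 2, 32, 35]
  Split: [23, 23, 49, 48] -> [23, 23] and [49, 48]
    Split: [23, 23] -> [23] and [23]
    Merge: [23] + [23] -> [23, 23]
    Split: [49, 48] -> [49] and [48]
    Merge: [49] + [48] -> [48, 49]
  Merge: [23, 23] + [48, 49] -> [23, 23, 48, 49]
  Split: [3, 2, 32, 35] -> [3, 2] and [32, 35]
    Split: [3, 2] -> [3] and [2]
    Merge: [3] + [2] -> [2, 3]
    Split: [32, 35] -> [32] and [35]
    Merge: [32] + [35] -> [32, 35]
  Merge: [2, 3] + [32, 35] -> [2, 3, 32, 35]
Merge: [23, 23, 48, 49] + [2, 3, 32, 35] -> [2, 3, 23, 23, 32, 35, 48, 49]

Final sorted array: [2, 3, 23, 23, 32, 35, 48, 49]

The merge sort proceeds by recursively splitting the array and merging sorted halves.
After all merges, the sorted array is [2, 3, 23, 23, 32, 35, 48, 49].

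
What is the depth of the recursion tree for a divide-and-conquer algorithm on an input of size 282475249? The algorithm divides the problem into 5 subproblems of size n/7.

For divide and conquer with division factor 7:

Problem sizes at each level:
Level 0: 282475249
Level 1: 40353607
Level 2: 5764801
Level 3: 823543
Level 4: 117649
Level 5: 16807
Level 6: 2401
Level 7: 343
Level 8: 49
Level 9: 7
Level 10: 1

The root is level 0 and the size-1 base case is level 10 (the tree spans levels 0 through 10, i.e. 11 levels counting the root), so the depth is the number of divisions: log_7(282475249) = 10

The recursion tree depth is log_7(282475249) = 10. At each level, the problem size is divided by 7, so it takes 10 divisions to reduce to a base case of size 1. The algorithm makes 5 recursive calls at each level.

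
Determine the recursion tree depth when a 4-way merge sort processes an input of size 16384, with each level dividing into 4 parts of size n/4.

For divide and conquer with division factor 4:

Problem sizes at each level:
Level 0: 16384
Level 1: 4096
Level 2: 1024
Level 3: 256
Level 4: 64
Level 5: 16
Level 6: 4
Level 7: 1

The root is level 0 and the size-1 base case is level 7 (the tree spans levels 0 through 7, i.e. 8 levels counting the root), so the depth is the number of divisions: log_4(16384) = 7

The recursion tree depth is log_4(16384) = 7. At each level, the problem size is divided by 4, so it takes 7 divisions to reduce to a base case of size 1. The algorithm makes 4 recursive calls at each level.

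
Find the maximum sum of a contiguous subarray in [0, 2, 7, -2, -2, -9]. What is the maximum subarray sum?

Using Kadane's algorithm on [0, 2, 7, -2, -2, -9]:

Scanning through the array:
Position 1 (value 2): max_ending_here = 2, max_so_far = 2
Position 2 (value 7): max_ending_here = 9, max_so_far = 9
Position 3 (value -2): max_ending_here = 7, max_so_far = 9
Position 4 (value -2): max_ending_here = 5, max_so_far = 9
Position 5 (value -9): max_ending_here = -4, max_so_far = 9

Maximum subarray: [0, 2, 7]
Maximum sum: 9

The maximum subarray is [0, 2, 7] with sum 9. This subarray runs from index 0 to index 2.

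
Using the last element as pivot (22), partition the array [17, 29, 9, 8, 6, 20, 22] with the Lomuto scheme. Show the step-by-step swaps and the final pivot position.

Lomuto partition with pivot = 22:

Initial array: [17, 29, 9, 8, 6, 20, 22]

arr[0]=17 <= 22: swap with position 0, array becomes [17, 29, 9, 8, 6, 20, 22]
arr[1]=29 > 22: no swap
arr[2]=9 <= 22: swap with position 1, array becomes [17, 9, 29, 8, 6, 20, 22]
arr[3]=8 <= 22: swap with position 2, array becomes [17, 9, 8, 29, 6, 20, 22]
arr[4]=6 <= 22: swap with position 3, array becomes [17, 9, 8, 6, 29, 20, 22]
arr[5]=20 <= 22: swap with position 4, array becomes [17, 9, 8, 6, 20, 29, 22]

Place pivot at position 5: [17, 9, 8, 6, 20, 22, 29]
Pivot position: 5

After partitioning with pivot 22, the array becomes [17, 9, 8, 6, 20, 22, 29]. The pivot is placed at index 5. All elements to the left of the pivot are <= 22, and all elements to the right are > 22.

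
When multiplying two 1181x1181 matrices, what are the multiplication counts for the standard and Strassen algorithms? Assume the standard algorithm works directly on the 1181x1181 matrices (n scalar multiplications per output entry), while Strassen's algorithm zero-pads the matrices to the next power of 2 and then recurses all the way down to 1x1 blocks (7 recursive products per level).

Matrix multiplication for 1181x1181 matrices:

Strassen's algorithm requires power-of-2 dimensions. Pad 1181x1181 to 2048x2048 (next power of 2).

Standard algorithm: 1181^3 = 1647212741 multiplications
Strassen's algorithm: 7^(log2(2048)) = 7^11 = 1977326743 multiplications
Difference: 1647212741 - 1977326743 = -330114002 (Strassen uses MORE here due to padding overhead — for small or just-over-power-of-2 n, padding can outweigh the per-level savings)

Standard: 1647212741 multiplications (1181^3). Strassen: 1977326743 multiplications (7^11, after padding to 2048x2048). Strassen reduces 8 recursive multiplications to 7 at each level.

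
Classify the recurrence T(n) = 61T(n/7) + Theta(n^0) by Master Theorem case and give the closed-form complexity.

Master Theorem for T(n) = 61T(n/7) + O(n^0):

a = 61, b = 7, c = 0
log_b(a) = log_7(61) = 2.1126

Case 1: c = 0 < log_7(61) = 2.1126
T(n) = O(n^(log_7 61))

For T(n) = 61T(n/7) + O(n^0): log_7(61) = 2.1126. This is Case 1 of the Master Theorem (c < log_b(a), work dominated by leaves), giving O(n^(log_7 61)).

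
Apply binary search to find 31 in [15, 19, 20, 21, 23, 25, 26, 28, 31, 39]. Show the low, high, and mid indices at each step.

Binary search for 31 in [15, 19, 20, 21, 23, 25, 26, 28, 31, 39]:

lo=0, hi=9, mid=4, arr[mid]=23 -> 23 < 31, search right half
lo=5, hi=9, mid=7, arr[mid]=28 -> 28 < 31, search right half
lo=8, hi=9, mid=8, arr[mid]=31 -> Found target at index 8!

Binary search finds 31 at index 8 after 3 comparisons. The search repeatedly halves the search space by comparing with the middle element.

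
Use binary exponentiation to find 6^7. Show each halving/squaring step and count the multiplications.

Computing 6^7 by squaring (build up from 6^1; each line after the first costs one multiplication):

6^1 = 6
6^2 = (6^1)^2 = 6^2 = 36
6^3 = 6 * 6^2 = 6 * 36 = 216
6^6 = (6^3)^2 = 216^2 = 46656
6^7 = 6 * 6^6 = 6 * 46656 = 279936

Result: 279936
Multiplications needed: 4 (4 lines after 6^1)

6^7 = 279936. Using exponentiation by squaring, this requires 4 multiplications. The key idea: if the exponent is even, square the half-power; if odd, multiply by the base once.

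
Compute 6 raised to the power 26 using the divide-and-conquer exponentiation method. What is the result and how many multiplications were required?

Computing 6^26 by squaring (build up from 6^1; each line after the first costs one multiplication):

6^1 = 6
6^2 = (6^1)^2 = 6^2 = 36
6^3 = 6 * 6^2 = 6 * 36 = 216
6^6 = (6^3)^2 = 216^2 = 46656
6^12 = (6^6)^2 = 46656^2 = 2176782336
6^13 = 6 * 6^12 = 6 * 2176782336 = 13060694016
6^26 = (6^13)^2 = 13060694016^2 = 170581728179578208256

Result: 170581728179578208256
Multiplications needed: 6 (6 lines after 6^1)

6^26 = 170581728179578208256. Using exponentiation by squaring, this requires 6 multiplications. The key idea: if the exponent is even, square the half-power; if odd, multiply by the base once.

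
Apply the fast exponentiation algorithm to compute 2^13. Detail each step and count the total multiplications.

Computing 2^13 by squaring (build up from 2^1; each line after the first costs one multiplication):

2^1 = 2
2^2 = (2^1)^2 = 2^2 = 4
2^3 = 2 * 2^2 = 2 * 4 = 8
2^6 = (2^3)^2 = 8^2 = 64
2^12 = (2^6)^2 = 64^2 = 4096
2^13 = 2 * 2^12 = 2 * 4096 = 8192

Result: 8192
Multiplications needed: 5 (5 lines after 2^1)

2^13 = 8192. Using exponentiation by squaring, this requires 5 multiplications. The key idea: if the exponent is even, square the half-power; if odd, multiply by the base once.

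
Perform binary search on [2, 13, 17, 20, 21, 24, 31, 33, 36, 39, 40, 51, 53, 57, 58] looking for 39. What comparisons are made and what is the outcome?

Binary search for 39 in [2, 13, 17, 20, 21, 24, 31, 33, 36, 39, 40, 51, 53, 57, 58]:

lo=0, hi=14, mid=7, arr[mid]=33 -> 33 < 39, search right half
lo=8, hi=14, mid=11, arr[mid]=51 -> 51 > 39, search left half
lo=8, hi=10, mid=9, arr[mid]=39 -> Found target at index 9!

Binary search finds 39 at index 9 after 3 comparisons. The search repeatedly halves the search space by comparing with the middle element.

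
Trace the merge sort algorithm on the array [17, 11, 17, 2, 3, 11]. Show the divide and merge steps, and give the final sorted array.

Merge sort trace:

Split: [17, 11, 17, 2, 3, 11] -> [17, 11, 17] and [2, 3, 11]
  Split: [17, 11, 17] -> [17] and [11, 17]
    Split: [11, 17] -> [11] and [17]
    Merge: [11] + [17] -> [11, 17]
  Merge: [17] + [11, 17] -> [11, 17, 17]
  Split: [2, 3, 11] -> [2] and [3, 11]
    Split: [3, 11] -> [3] and [11]
    Merge: [3] + [11] -> [3, 11]
  Merge: [2] + [3, 11] -> [2, 3, 11]
Merge: [11, 17, 17] + [2, 3, 11] -> [2, 3, 11, 11, 17, 17]

Final sorted array: [2, 3, 11, 11, 17, 17]

The merge sort proceeds by recursively splitting the array and merging sorted halves.
After all merges, the sorted array is [2, 3, 11, 11, 17, 17].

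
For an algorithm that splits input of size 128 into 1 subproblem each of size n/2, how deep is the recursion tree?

For divide and conquer with division factor 2:

Problem sizes at each level:
Level 0: 128
Level 1: 64
Level 2: 32
Level 3: 16
Level 4: 8
Level 5: 4
Level 6: 2
Level 7: 1

The root is level 0 and the size-1 base case is level 7 (the tree spans levels 0 through 7, i.e. 8 levels counting the root), so the depth is the number of divisions: log_2(128) = 7

The recursion tree depth is log_2(128) = 7. At each level, the problem size is divided by 2, so it takes 7 divisions to reduce to a base case of size 1. The algorithm makes 1 recursive call at each level.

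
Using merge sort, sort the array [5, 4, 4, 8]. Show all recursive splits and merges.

Merge sort trace:

Split: [5, 4, 4, 8] -> [5, 4] and [4, 8]
  Split: [5, 4] -> [5] and [4]
  Merge: [5] + [4] -> [4, 5]
  Split: [4, 8] -> [4] and [8]
  Merge: [4] + [8] -> [4, 8]
Merge: [4, 5] + [4, 8] -> [4, 4, 5, 8]

Final sorted array: [4, 4, 5, 8]

The merge sort proceeds by recursively splitting the array and merging sorted halves.
After all merges, the sorted array is [4, 4, 5, 8].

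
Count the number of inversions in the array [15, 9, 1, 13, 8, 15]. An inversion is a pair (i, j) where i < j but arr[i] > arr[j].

Finding inversions in [15, 9, 1, 13, 8, 15]:

(0, 1): arr[0]=15 > arr[1]=9
(0, 2): arr[0]=15 > arr[2]=1
(0, 3): arr[0]=15 > arr[3]=13
(0, 4): arr[0]=15 > arr[4]=8
(1, 2): arr[1]=9 > arr[2]=1
(1, 4): arr[1]=9 > arr[4]=8
(3, 4): arr[3]=13 > arr[4]=8

Total inversions: 7

The array has 7 inversion(s): (0,1), (0,2), (0,3), (0,4), (1,2), (1,4), (3,4). Each pair (i,j) satisfies i < j and arr[i] > arr[j].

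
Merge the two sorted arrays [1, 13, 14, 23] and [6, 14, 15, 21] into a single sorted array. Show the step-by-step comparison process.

Merging process:

Compare 1 vs 6: take 1 from left. Merged: [1]
Compare 13 vs 6: take 6 from right. Merged: [1, 6]
Compare 13 vs 14: take 13 from left. Merged: [1, 6, 13]
Compare 14 vs 14: take 14 from left. Merged: [1, 6, 13, 14]
Compare 23 vs 14: take 14 from right. Merged: [1, 6, 13, 14, 14]
Compare 23 vs 15: take 15 from right. Merged: [1, 6, 13, 14, 14, 15]
Compare 23 vs 21: take 21 from right. Merged: [1, 6, 13, 14, 14, 15, 21]
Append remaining from left: [23]. Merged: [1, 6, 13, 14, 14, 15, 21, 23]

Final merged array: [1, 6, 13, 14, 14, 15, 21, 23]
Total comparisons: 7

The merged array is [1, 6, 13, 14, 14, 15, 21, 23], requiring 7 comparisons. The merge step runs in O(n) time where n is the total number of elements.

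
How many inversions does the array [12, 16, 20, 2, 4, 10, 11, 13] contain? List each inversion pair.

Finding inversions in [12, 16, 20, 2, 4, 10, 11, 13]:

(0, 3): arr[0]=12 > arr[3]=2
(0, 4): arr[0]=12 > arr[4]=4
(0, 5): arr[0]=12 > arr[5]=10
(0, 6): arr[0]=12 > arr[6]=11
(1, 3): arr[1]=16 > arr[3]=2
(1, 4): arr[1]=16 > arr[4]=4
(1, 5): arr[1]=16 > arr[5]=10
(1, 6): arr[1]=16 > arr[6]=11
(1, 7): arr[1]=16 > arr[7]=13
(2, 3): arr[2]=20 > arr[3]=2
(2, 4): arr[2]=20 > arr[4]=4
(2, 5): arr[2]=20 > arr[5]=10
(2, 6): arr[2]=20 > arr[6]=11
(2, 7): arr[2]=20 > arr[7]=13

Total inversions: 14

The array has 14 inversion(s): (0,3), (0,4), (0,5), (0,6), (1,3), (1,4), (1,5), (1,6), (1,7), (2,3), (2,4), (2,5), (2,6), (2,7). Each pair (i,j) satisfies i < j and arr[i] > arr[j].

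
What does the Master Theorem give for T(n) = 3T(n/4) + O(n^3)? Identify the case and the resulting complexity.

Master Theorem for T(n) = 3T(n/4) + O(n^3):

a = 3, b = 4, c = 3
log_b(a) = log_4(3) = 0.7925

Case 3: c = 3 > log_4(3) = 0.7925
T(n) = O(n^3) = O(n^3)

For T(n) = 3T(n/4) + O(n^3): log_4(3) = 0.7925. This is Case 3 of the Master Theorem (c > log_b(a), work dominated by root), giving O(n^3).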